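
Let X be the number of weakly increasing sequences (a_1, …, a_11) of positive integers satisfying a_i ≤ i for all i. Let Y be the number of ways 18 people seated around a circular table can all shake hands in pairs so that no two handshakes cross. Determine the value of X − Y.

Such sub-staircase sequences of length n are counted by C_n; here n = 11. So X = C_11 = 58786.
With 18 = 2·9 people, non-crossing handshake pairings are non-crossing perfect matchings on a circle, counted by C_9. So Y = C_9 = 4862.
X − Y = 58786 − 4862 = 53924.

53924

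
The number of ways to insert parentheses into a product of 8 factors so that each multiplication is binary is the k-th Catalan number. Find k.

7

Bracketing 8 factors into binary products is counted by C_{8−1} = C_7.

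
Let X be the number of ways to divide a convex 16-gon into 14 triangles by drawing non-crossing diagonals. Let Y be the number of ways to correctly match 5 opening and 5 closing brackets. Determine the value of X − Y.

Triangulations of a convex m-gon are counted by C_{m−2}; with m = 16 this is C_14. So X = C_14 = 2674440.
A balanced arrangement of 5 bracket pairs is a Dyck word of semilength 5, so the count is C_5. So Y = C_5 = 42.
X − Y = 2674440 − 42 = 2674398.

2674398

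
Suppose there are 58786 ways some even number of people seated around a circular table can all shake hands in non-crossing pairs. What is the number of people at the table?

Non-crossing handshake pairings of 2n people are counted by C_n. Since C_11 = 58786, the index is 11.
So n = 11, and there are 2n = 22 people.

22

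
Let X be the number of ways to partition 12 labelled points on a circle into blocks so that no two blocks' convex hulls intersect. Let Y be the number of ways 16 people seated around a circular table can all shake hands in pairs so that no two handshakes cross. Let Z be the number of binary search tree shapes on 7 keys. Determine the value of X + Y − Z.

209013

Non-crossing partitions of an n-element set are counted by C_n; here n = 12. So X = C_12 = 208012.
With 16 = 2·8 people, non-crossing handshake pairings are non-crossing perfect matchings on a circle, counted by C_8. So Y = C_8 = 1430.
Binary trees (left/right distinguished) on n nodes are counted by C_n; here n = 7. So Z = C_7 = 429.
X + Y − Z = 208012 + 1430 − 429 = 209013.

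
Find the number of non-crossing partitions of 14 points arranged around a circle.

Non-crossing partitions of an n-element set are counted by C_n; here n = 14.
C_14 = 2674440.

2674440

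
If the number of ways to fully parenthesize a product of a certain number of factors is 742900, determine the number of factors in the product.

14

Parenthesizations of m factors are counted by C_{m−1}. The Catalan number equal to 742900 is C_13.
So the index is 13, and the number of factors is 13 + 1 = 14.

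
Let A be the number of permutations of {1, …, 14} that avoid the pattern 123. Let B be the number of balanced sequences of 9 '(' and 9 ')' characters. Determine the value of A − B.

Permutations of [n] avoiding any single length-3 pattern are counted by C_n; here n = 14. So A = C_14 = 2674440.
With 9 pairs the number of balanced bracket strings is the Catalan number C_9. So B = C_9 = 4862.
A − B = 2674440 − 4862 = 2669578.

2669578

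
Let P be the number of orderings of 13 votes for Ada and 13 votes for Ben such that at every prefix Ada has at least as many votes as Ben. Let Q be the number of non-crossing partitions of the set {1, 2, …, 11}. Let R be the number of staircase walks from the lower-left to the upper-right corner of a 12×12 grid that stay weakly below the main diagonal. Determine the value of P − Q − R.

Reading a vote for the leader as '(' and for the other as ')' turns such a sequence into a balanced string of 13 pairs, so the count is C_13. So P = C_13 = 742900.
Non-crossing partitions of an n-element set are counted by C_n; here n = 11. So Q = C_11 = 58786.
Sub-diagonal monotone paths from (0,0) to (12,12) biject with Dyck paths of semilength 12, giving C_12. So R = C_12 = 208012.
P − Q − R = 742900 − 58786 − 208012 = 476102.

476102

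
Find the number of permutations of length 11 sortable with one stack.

58786

Stack-sortable permutations are exactly the 231-avoiding ones, counted by C_n; here n = 11.
C_11 = C(22,11)/12 = 705432/12 = 58786.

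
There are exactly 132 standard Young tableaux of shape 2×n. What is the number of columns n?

6

Standard Young tableaux of shape 2×n are counted by C_n; 132 = C_6.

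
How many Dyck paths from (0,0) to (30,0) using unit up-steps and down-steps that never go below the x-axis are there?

9694845

Dyck paths of semilength n (length 2n) are counted by C_n; here n = 15.
C_15 = 9694845.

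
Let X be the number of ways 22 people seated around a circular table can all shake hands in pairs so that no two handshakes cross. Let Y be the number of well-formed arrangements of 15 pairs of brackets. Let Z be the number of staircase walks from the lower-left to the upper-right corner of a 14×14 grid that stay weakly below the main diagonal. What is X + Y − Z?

With 22 = 2·11 people, non-crossing handshake pairings are non-crossing perfect matchings on a circle, counted by C_11. So X = C_11 = 58786.
Balanced strings of n pairs of brackets are counted by C_n; here n = 15. So Y = C_15 = 9694845.
Sub-diagonal monotone paths from (0,0) to (14,14) biject with Dyck paths of semilength 14, giving C_14. So Z = C_14 = 2674440.
X + Y − Z = 58786 + 9694845 − 2674440 = 7079191.

7079191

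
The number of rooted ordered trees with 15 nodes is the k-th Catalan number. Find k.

A rooted plane tree on 15 nodes has 14 edges, and such trees are counted by C_14.

14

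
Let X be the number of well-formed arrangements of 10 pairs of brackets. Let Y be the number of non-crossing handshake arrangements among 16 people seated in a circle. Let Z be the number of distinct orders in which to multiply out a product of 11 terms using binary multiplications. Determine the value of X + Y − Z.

1430

With 10 pairs the number of balanced bracket strings is the Catalan number C_10. So X = C_10 = 16796.
Non-crossing handshake pairings of 2n people are counted by C_n; 16 people gives n = 8. So Y = C_8 = 1430.
Ways to associate a product of 11 factors correspond to binary trees on 11 leaves, so the count is C_10. So Z = C_10 = 16796.
X + Y − Z = 16796 + 1430 − 16796 = 1430.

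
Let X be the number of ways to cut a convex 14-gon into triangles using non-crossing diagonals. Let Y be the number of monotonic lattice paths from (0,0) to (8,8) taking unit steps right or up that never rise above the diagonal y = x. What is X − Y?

The number of triangulations of a 14-gon is the Catalan number C_12 (index = sides − 2). So X = C_12 = 208012.
Monotone paths in an n×n grid that stay weakly below the diagonal are counted by C_n; here n = 8. So Y = C_8 = 1430.
X − Y = 208012 − 1430 = 206582.

206582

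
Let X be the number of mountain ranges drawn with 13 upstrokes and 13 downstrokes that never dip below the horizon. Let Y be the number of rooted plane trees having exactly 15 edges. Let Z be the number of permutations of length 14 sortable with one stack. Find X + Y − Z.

Paths of 13 up- and 13 down-steps that never dip below the axis are Dyck paths; their count is C_13. So X = C_13 = 742900.
A rooted plane tree with 15 edges has 16 nodes, and the count is C_15. So Y = C_15 = 9694845.
Stack-sortable permutations are exactly the 231-avoiding ones, counted by C_n; here n = 14. So Z = C_14 = 2674440.
X + Y − Z = 742900 + 9694845 − 2674440 = 7763305.

7763305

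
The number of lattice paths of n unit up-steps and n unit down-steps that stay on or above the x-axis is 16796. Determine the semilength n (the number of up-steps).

Dyck paths of semilength n are counted by C_n, and C_10 = 16796.

10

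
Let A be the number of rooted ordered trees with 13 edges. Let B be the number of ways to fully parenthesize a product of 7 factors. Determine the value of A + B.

A rooted plane tree with 13 edges has 14 nodes, and the count is C_13. So A = C_13 = 742900.
Ways to associate a product of 7 factors correspond to binary trees on 7 leaves, so the count is C_6. So B = C_6 = 132.
A + B = 742900 + 132 = 743032.

743032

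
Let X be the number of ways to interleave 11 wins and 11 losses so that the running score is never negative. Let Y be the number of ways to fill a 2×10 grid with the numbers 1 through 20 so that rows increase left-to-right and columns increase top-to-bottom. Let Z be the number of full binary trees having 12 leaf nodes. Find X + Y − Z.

16796

Reading a vote for the leader as '(' and for the other as ')' turns such a sequence into a balanced string of 11 pairs, so the count is C_11. So X = C_11 = 58786.
By the hook-length formula (or a Dyck-path bijection), SYT of shape 2×10 number C_10. So Y = C_10 = 16796.
A full binary tree with L leaves has L−1 internal nodes and is counted by C_{L−1}; L = 12 gives C_11. So Z = C_11 = 58786.
X + Y − Z = 58786 + 16796 − 58786 = 16796.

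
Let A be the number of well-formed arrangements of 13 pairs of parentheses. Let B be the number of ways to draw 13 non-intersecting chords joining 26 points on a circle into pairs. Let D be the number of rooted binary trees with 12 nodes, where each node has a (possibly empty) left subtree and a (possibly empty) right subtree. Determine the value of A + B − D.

1277788

A balanced arrangement of 13 bracket pairs is a Dyck word of semilength 13, so the count is C_13. So A = C_13 = 742900.
Pairing 26 circle points by 13 non-crossing chords gives C_13 matchings. So B = C_13 = 742900.
Rooted binary trees with 12 nodes (each child slot possibly empty) number C_12. So D = C_12 = 208012.
A + B − D = 742900 + 742900 − 208012 = 1277788.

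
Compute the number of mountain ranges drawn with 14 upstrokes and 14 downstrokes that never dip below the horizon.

2674440

Dyck paths of semilength n (length 2n) are counted by C_n; here n = 14.
C_14 = 2674440.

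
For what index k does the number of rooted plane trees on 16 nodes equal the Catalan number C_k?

15

Rooted ordered (plane) trees on m nodes have m−1 edges and are counted by C_{m−1}; m = 16 gives C_15.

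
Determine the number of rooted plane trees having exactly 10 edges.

Rooted ordered trees with n edges are counted by C_n; here n = 10.
C_10 = C(20,10)/11 = 184756/11 = 16796.

16796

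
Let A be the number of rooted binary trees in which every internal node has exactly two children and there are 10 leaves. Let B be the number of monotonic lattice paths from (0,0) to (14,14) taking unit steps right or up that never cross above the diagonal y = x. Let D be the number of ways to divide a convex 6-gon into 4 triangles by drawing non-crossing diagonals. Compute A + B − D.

2679288

Full binary trees with 10 leaves have 10−1 = 9 internal nodes, so there are C_9 of them. So A = C_9 = 4862.
Monotone paths in an n×n grid that stay weakly below the diagonal are counted by C_n; here n = 14. So B = C_14 = 2674440.
Triangulations of a convex m-gon are counted by C_{m−2}; with m = 6 this is C_4. So D = C_4 = 14.
A + B − D = 4862 + 2674440 − 14 = 2679288.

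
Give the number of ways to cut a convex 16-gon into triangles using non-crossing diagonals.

A convex 16-gon is triangulated into 14 triangles, and the number of such triangulations is the Catalan number C_{16−2} = C_14.
C_14 = C(28,14)/15 = 40116600/15 = 2674440.

2674440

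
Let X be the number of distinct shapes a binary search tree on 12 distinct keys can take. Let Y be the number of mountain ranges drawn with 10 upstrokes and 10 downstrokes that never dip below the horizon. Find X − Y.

There are C_n binary search tree shapes on n keys; with n = 12 that is C_12. So X = C_12 = 208012.
Paths of 10 up- and 10 down-steps that never dip below the axis are Dyck paths; their count is C_10. So Y = C_10 = 16796.
X − Y = 208012 − 16796 = 191216.

191216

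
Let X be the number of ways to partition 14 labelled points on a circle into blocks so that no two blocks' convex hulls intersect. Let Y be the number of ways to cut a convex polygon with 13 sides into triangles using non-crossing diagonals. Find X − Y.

The non-crossing partitions of [14] form a lattice of size C_14. So X = C_14 = 2674440.
Triangulations of a convex m-gon are counted by C_{m−2}; with m = 13 this is C_11. So Y = C_11 = 58786.
X − Y = 2674440 − 58786 = 2615654.

2615654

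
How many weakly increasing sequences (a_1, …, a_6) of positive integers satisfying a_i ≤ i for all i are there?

Weakly increasing sequences with a_i ≤ i biject with Dyck paths of semilength 6, so there are C_6.
C_6 = 132.

132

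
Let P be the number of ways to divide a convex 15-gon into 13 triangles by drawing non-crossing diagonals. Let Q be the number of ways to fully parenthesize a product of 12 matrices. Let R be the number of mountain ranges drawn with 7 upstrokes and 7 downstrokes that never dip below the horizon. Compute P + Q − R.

A convex 15-gon is triangulated into 13 triangles, and the number of such triangulations is the Catalan number C_{15−2} = C_13. So P = C_13 = 742900.
Ways to associate a product of 12 factors correspond to binary trees on 12 leaves, so the count is C_11. So Q = C_11 = 58786.
A Dyck path with 7 up-steps and 7 down-steps has semilength 7, so there are C_7 of them. So R = C_7 = 429.
P + Q − R = 742900 + 58786 − 429 = 801257.

801257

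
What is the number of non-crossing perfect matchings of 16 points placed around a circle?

1430

Non-crossing perfect matchings of 2n points on a circle are counted by C_n; with 16 points, n = 8.
C_8 = C(16,8)/9 = 12870/9 = 1430.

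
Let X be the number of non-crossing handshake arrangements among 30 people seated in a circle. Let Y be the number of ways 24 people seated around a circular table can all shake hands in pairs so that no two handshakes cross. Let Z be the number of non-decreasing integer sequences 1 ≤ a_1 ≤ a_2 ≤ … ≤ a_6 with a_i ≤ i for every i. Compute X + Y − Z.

9902725

With 30 = 2·15 people, non-crossing handshake pairings are non-crossing perfect matchings on a circle, counted by C_15. So X = C_15 = 9694845.
With 24 = 2·12 people, non-crossing handshake pairings are non-crossing perfect matchings on a circle, counted by C_12. So Y = C_12 = 208012.
Such sub-staircase sequences of length n are counted by C_n; here n = 6. So Z = C_6 = 132.
X + Y − Z = 9694845 + 208012 − 132 = 9902725.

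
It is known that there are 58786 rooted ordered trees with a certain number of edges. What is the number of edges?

Rooted ordered trees with n edges are counted by C_n. Since C_11 = 58786, the index is 11.

11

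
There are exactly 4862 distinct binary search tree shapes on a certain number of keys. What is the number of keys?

9

Binary search tree shapes on n keys are counted by C_n. Since C_9 = 4862, the index is 9.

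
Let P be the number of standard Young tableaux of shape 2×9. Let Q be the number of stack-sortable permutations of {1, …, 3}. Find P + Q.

4867

Standard Young tableaux of shape 2×n are counted by C_n; here n = 9. So P = C_9 = 4862.
By Knuth's characterisation, the stack-sortable permutations of length 3 are the 231-avoiders, numbering C_3. So Q = C_3 = 5.
P + Q = 4862 + 5 = 4867.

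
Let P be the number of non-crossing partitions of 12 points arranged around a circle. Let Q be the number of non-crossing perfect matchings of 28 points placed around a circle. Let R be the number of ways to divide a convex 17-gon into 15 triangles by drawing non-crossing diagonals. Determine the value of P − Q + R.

7228417

The non-crossing partitions of [12] form a lattice of size C_12. So P = C_12 = 208012.
Non-crossing perfect matchings of 2n points on a circle are counted by C_n; with 28 points, n = 14. So Q = C_14 = 2674440.
Triangulations of a convex m-gon are counted by C_{m−2}; with m = 17 this is C_15. So R = C_15 = 9694845.
P − Q + R = 208012 − 2674440 + 9694845 = 7228417.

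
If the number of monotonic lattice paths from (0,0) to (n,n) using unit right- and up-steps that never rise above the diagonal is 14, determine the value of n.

4

Such diagonal-avoiding paths in an n×n grid are counted by C_n. The Catalan number equal to 14 is C_4.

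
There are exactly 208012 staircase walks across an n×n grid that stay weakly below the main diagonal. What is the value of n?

12

Such diagonal-avoiding paths in an n×n grid are counted by C_n. Since C_12 = 208012, the index is 12.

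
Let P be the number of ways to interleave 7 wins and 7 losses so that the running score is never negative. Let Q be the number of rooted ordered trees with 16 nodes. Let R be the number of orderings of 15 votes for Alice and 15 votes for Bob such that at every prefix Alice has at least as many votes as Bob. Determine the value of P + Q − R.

Reading a vote for the leader as '(' and for the other as ')' turns such a sequence into a balanced string of 7 pairs, so the count is C_7. So P = C_7 = 429.
Rooted ordered (plane) trees on m nodes have m−1 edges and are counted by C_{m−1}; m = 16 gives C_15. So Q = C_15 = 9694845.
Reading a vote for the leader as '(' and for the other as ')' turns such a sequence into a balanced string of 15 pairs, so the count is C_15. So R = C_15 = 9694845.
P + Q − R = 429 + 9694845 − 9694845 = 429.

429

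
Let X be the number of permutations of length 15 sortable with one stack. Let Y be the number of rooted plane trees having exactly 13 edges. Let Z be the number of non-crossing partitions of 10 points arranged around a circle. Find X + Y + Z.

Stack-sortable permutations are exactly the 231-avoiding ones, counted by C_n; here n = 15. So X = C_15 = 9694845.
A rooted plane tree with 13 edges has 14 nodes, and the count is C_13. So Y = C_13 = 742900.
Non-crossing partitions of an n-element set are counted by C_n; here n = 10. So Z = C_10 = 16796.
X + Y + Z = 9694845 + 742900 + 16796 = 10454541.

10454541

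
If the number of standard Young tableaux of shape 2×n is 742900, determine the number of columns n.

Standard Young tableaux of shape 2×n are counted by C_n. The Catalan number equal to 742900 is C_13.

13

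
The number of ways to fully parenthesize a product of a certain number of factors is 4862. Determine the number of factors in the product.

10

Parenthesizations of m factors are counted by C_{m−1}. Since C_9 = 4862, the index is 9.
So the index is 9, and the number of factors is 9 + 1 = 10.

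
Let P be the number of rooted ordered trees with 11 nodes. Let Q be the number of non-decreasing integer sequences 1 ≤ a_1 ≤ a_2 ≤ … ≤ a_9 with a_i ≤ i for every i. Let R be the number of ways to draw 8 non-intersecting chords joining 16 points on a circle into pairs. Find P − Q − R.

10504

A rooted plane tree on 11 nodes has 10 edges, and such trees are counted by C_10. So P = C_10 = 16796.
Such sub-staircase sequences of length n are counted by C_n; here n = 9. So Q = C_9 = 4862.
Pairing 16 circle points by 8 non-crossing chords gives C_8 matchings. So R = C_8 = 1430.
P − Q − R = 16796 − 4862 − 1430 = 10504.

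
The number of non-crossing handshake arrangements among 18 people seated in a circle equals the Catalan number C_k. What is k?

9

Non-crossing handshake pairings of 2n people are counted by C_n; 18 people gives n = 9.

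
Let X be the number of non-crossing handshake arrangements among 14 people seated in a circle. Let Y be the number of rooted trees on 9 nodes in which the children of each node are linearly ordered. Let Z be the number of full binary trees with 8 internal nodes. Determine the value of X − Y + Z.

With 14 = 2·7 people, non-crossing handshake pairings are non-crossing perfect matchings on a circle, counted by C_7. So X = C_7 = 429.
A rooted plane tree on 9 nodes has 8 edges, and such trees are counted by C_8. So Y = C_8 = 1430.
Full binary trees with n internal nodes are counted by C_n; here n = 8. So Z = C_8 = 1430.
X − Y + Z = 429 − 1430 + 1430 = 429.

429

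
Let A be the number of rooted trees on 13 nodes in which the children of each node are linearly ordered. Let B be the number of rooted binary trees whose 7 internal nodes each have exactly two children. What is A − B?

207583

Rooted ordered (plane) trees on m nodes have m−1 edges and are counted by C_{m−1}; m = 13 gives C_12. So A = C_12 = 208012.
Full binary trees with n internal nodes are counted by C_n; here n = 7. So B = C_7 = 429.
A − B = 208012 − 429 = 207583.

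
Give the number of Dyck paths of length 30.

Paths of 15 up- and 15 down-steps that never dip below the axis are Dyck paths; their count is C_15.
C_15 = C_14 · 2(2·14+1)/(14+2) = 2674440 · 58/16 = 9694845.

9694845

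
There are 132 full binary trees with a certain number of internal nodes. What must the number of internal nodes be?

6

Full binary trees with n internal nodes are counted by C_n. Since C_6 = 132, the index is 6.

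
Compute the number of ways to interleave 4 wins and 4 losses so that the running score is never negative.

14

Ballot sequences with n votes each where one side never trails are Dyck words, counted by C_n; here n = 4.
C_4 = C(8,4)/5 = 70/5 = 14.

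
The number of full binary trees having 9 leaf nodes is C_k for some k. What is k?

8

Full binary trees with 9 leaves have 9−1 = 8 internal nodes, so there are C_8 of them.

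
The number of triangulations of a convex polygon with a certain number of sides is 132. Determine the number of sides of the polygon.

8

Triangulations of a convex m-gon are counted by C_{m−2}. Since C_6 = 132, the index is 6.
So m − 2 = 6, giving m = 8 sides.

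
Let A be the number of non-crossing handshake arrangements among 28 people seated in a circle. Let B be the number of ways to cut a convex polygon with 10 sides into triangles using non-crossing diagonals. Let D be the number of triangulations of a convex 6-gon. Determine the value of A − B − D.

2672996

Non-crossing handshake pairings of 2n people are counted by C_n; 28 people gives n = 14. So A = C_14 = 2674440.
Triangulations of a convex m-gon are counted by C_{m−2}; with m = 10 this is C_8. So B = C_8 = 1430.
The number of triangulations of a 6-gon is the Catalan number C_4 (index = sides − 2). So D = C_4 = 14.
A − B − D = 2674440 − 1430 − 14 = 2672996.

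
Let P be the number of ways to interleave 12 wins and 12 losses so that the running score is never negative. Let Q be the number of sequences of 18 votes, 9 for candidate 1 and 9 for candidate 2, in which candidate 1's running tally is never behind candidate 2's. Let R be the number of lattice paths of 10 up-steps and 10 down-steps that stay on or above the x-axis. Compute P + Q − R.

Ballot sequences with n votes each where one side never trails are Dyck words, counted by C_n; here n = 12. So P = C_12 = 208012.
Reading a vote for the leader as '(' and for the other as ')' turns such a sequence into a balanced string of 9 pairs, so the count is C_9. So Q = C_9 = 4862.
A Dyck path with 10 up-steps and 10 down-steps has semilength 10, so there are C_10 of them. So R = C_10 = 16796.
P + Q − R = 208012 + 4862 − 16796 = 196078.

196078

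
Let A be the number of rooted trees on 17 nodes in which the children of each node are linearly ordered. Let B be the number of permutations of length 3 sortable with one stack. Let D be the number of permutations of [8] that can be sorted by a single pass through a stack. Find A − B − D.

Rooted ordered (plane) trees on m nodes have m−1 edges and are counted by C_{m−1}; m = 17 gives C_16. So A = C_16 = 35357670.
Stack-sortable permutations are exactly the 231-avoiding ones, counted by C_n; here n = 3. So B = C_3 = 5.
By Knuth's characterisation, the stack-sortable permutations of length 8 are the 231-avoiders, numbering C_8. So D = C_8 = 1430.
A − B − D = 35357670 − 5 − 1430 = 35356235.

35356235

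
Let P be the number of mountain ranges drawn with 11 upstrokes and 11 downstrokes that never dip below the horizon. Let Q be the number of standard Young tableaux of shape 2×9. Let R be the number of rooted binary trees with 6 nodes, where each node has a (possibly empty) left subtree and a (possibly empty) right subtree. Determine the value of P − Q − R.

53792

Paths of 11 up- and 11 down-steps that never dip below the axis are Dyck paths; their count is C_11. So P = C_11 = 58786.
By the hook-length formula (or a Dyck-path bijection), SYT of shape 2×9 number C_9. So Q = C_9 = 4862.
Binary trees (left/right distinguished) on n nodes are counted by C_n; here n = 6. So R = C_6 = 132.
P − Q − R = 58786 − 4862 − 132 = 53792.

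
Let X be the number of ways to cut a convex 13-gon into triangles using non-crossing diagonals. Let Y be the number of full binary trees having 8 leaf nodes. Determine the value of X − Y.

58357

The number of triangulations of a 13-gon is the Catalan number C_11 (index = sides − 2). So X = C_11 = 58786.
A full binary tree with L leaves has L−1 internal nodes and is counted by C_{L−1}; L = 8 gives C_7. So Y = C_7 = 429.
X − Y = 58786 − 429 = 58357.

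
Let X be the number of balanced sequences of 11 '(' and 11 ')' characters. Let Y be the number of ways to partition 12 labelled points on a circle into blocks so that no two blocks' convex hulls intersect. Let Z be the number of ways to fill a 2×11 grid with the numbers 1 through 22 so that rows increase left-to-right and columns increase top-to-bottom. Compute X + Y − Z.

A balanced arrangement of 11 bracket pairs is a Dyck word of semilength 11, so the count is C_11. So X = C_11 = 58786.
The non-crossing partitions of [12] form a lattice of size C_12. So Y = C_12 = 208012.
By the hook-length formula (or a Dyck-path bijection), SYT of shape 2×11 number C_11. So Z = C_11 = 58786.
X + Y − Z = 58786 + 208012 − 58786 = 208012.

208012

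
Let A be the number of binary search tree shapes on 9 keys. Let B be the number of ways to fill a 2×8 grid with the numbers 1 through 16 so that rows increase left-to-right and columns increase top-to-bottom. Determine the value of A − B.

Rooted binary trees with 9 nodes (each child slot possibly empty) number C_9. So A = C_9 = 4862.
Standard Young tableaux of shape 2×n are counted by C_n; here n = 8. So B = C_8 = 1430.
A − B = 4862 − 1430 = 3432.

3432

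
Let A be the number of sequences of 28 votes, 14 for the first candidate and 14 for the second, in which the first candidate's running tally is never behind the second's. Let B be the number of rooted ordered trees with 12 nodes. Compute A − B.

2615654

Ballot sequences with n votes each where one side never trails are Dyck words, counted by C_n; here n = 14. So A = C_14 = 2674440.
A rooted plane tree on 12 nodes has 11 edges, and such trees are counted by C_11. So B = C_11 = 58786.
A − B = 2674440 − 58786 = 2615654.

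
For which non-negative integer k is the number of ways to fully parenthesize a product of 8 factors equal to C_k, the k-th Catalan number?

Bracketing 8 factors into binary products is counted by C_{8−1} = C_7.

7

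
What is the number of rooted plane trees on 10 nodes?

4862

Rooted ordered (plane) trees on m nodes have m−1 edges and are counted by C_{m−1}; m = 10 gives C_9.
C_9 = C(18,9)/10 = 48620/10 = 4862.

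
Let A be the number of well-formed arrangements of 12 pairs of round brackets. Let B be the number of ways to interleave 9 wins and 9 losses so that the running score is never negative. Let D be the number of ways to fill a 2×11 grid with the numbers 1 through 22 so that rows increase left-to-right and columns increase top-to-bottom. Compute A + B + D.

271660

A balanced arrangement of 12 bracket pairs is a Dyck word of semilength 12, so the count is C_12. So A = C_12 = 208012.
Reading a vote for the leader as '(' and for the other as ')' turns such a sequence into a balanced string of 9 pairs, so the count is C_9. So B = C_9 = 4862.
By the hook-length formula (or a Dyck-path bijection), SYT of shape 2×11 number C_11. So D = C_11 = 58786.
A + B + D = 208012 + 4862 + 58786 = 271660.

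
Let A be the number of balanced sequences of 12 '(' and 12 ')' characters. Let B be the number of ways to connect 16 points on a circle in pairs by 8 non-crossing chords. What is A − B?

Balanced strings of n pairs of brackets are counted by C_n; here n = 12. So A = C_12 = 208012.
Pairing 16 circle points by 8 non-crossing chords gives C_8 matchings. So B = C_8 = 1430.
A − B = 208012 − 1430 = 206582.

206582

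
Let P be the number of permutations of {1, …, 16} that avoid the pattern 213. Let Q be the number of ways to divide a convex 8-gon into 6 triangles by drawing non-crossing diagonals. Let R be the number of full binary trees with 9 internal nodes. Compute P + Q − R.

For any fixed pattern of length 3, the pattern-avoiding permutations of [16] number C_16. So P = C_16 = 35357670.
Triangulations of a convex m-gon are counted by C_{m−2}; with m = 8 this is C_6. So Q = C_6 = 132.
Full binary trees with n internal nodes are counted by C_n; here n = 9. So R = C_9 = 4862.
P + Q − R = 35357670 + 132 − 4862 = 35352940.

35352940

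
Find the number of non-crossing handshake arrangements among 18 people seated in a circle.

4862

With 18 = 2·9 people, non-crossing handshake pairings are non-crossing perfect matchings on a circle, counted by C_9.
C_9 = 4862.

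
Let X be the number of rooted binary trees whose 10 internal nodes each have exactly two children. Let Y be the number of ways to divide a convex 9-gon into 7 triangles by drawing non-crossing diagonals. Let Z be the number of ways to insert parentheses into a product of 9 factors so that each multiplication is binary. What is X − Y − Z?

Full binary trees with n internal nodes are counted by C_n; here n = 10. So X = C_10 = 16796.
Triangulations of a convex m-gon are counted by C_{m−2}; with m = 9 this is C_7. So Y = C_7 = 429.
Parenthesizations of m factors correspond to full binary trees with m leaves, counted by C_{m−1}; m = 9 gives C_8. So Z = C_8 = 1430.
X − Y − Z = 16796 − 429 − 1430 = 14937.

14937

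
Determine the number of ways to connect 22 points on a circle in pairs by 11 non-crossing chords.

Non-crossing perfect matchings of 2n points on a circle are counted by C_n; with 22 points, n = 11.
C_11 = 58786.

58786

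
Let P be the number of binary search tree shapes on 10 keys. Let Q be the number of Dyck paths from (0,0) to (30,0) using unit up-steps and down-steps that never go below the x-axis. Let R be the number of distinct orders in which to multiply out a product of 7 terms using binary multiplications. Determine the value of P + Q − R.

9711509

Binary trees (left/right distinguished) on n nodes are counted by C_n; here n = 10. So P = C_10 = 16796.
A Dyck path with 15 up-steps and 15 down-steps has semilength 15, so there are C_15 of them. So Q = C_15 = 9694845.
Ways to associate a product of 7 factors correspond to binary trees on 7 leaves, so the count is C_6. So R = C_6 = 132.
P + Q − R = 16796 + 9694845 − 132 = 9711509.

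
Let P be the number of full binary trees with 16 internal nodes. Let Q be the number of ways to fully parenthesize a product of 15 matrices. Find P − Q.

Full binary trees with n internal nodes are counted by C_n; here n = 16. So P = C_16 = 35357670.
Parenthesizations of m factors correspond to full binary trees with m leaves, counted by C_{m−1}; m = 15 gives C_14. So Q = C_14 = 2674440.
P − Q = 35357670 − 2674440 = 32683230.

32683230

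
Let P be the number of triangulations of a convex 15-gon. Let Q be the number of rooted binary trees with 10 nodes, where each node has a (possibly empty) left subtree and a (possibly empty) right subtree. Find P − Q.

726104

A convex 15-gon is triangulated into 13 triangles, and the number of such triangulations is the Catalan number C_{15−2} = C_13. So P = C_13 = 742900.
There are C_n binary search tree shapes on n keys; with n = 10 that is C_10. So Q = C_10 = 16796.
P − Q = 742900 − 16796 = 726104.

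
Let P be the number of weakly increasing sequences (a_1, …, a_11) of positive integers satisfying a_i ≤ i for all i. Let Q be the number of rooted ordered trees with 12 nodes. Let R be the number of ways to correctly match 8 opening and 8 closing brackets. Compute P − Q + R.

Such sub-staircase sequences of length n are counted by C_n; here n = 11. So P = C_11 = 58786.
A rooted plane tree on 12 nodes has 11 edges, and such trees are counted by C_11. So Q = C_11 = 58786.
A balanced arrangement of 8 bracket pairs is a Dyck word of semilength 8, so the count is C_8. So R = C_8 = 1430.
P − Q + R = 58786 − 58786 + 1430 = 1430.

1430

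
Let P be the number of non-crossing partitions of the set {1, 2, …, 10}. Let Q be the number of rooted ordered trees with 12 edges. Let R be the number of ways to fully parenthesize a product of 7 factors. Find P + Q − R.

The non-crossing partitions of [10] form a lattice of size C_10. So P = C_10 = 16796.
A rooted plane tree with 12 edges has 13 nodes, and the count is C_12. So Q = C_12 = 208012.
Parenthesizations of m factors correspond to full binary trees with m leaves, counted by C_{m−1}; m = 7 gives C_6. So R = C_6 = 132.
P + Q − R = 16796 + 208012 − 132 = 224676.

224676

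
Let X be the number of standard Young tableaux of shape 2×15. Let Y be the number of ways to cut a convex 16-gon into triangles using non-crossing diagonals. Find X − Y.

7020405

Standard Young tableaux of shape 2×n are counted by C_n; here n = 15. So X = C_15 = 9694845.
A convex 16-gon is triangulated into 14 triangles, and the number of such triangulations is the Catalan number C_{16−2} = C_14. So Y = C_14 = 2674440.
X − Y = 9694845 − 2674440 = 7020405.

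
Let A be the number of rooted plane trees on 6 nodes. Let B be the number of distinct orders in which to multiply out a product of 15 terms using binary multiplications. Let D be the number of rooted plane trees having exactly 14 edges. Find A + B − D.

42

A rooted plane tree on 6 nodes has 5 edges, and such trees are counted by C_5. So A = C_5 = 42.
Bracketing 15 factors into binary products is counted by C_{15−1} = C_14. So B = C_14 = 2674440.
A rooted plane tree with 14 edges has 15 nodes, and the count is C_14. So D = C_14 = 2674440.
A + B − D = 42 + 2674440 − 2674440 = 42.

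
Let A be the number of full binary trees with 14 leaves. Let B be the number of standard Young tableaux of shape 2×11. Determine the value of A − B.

684114

Full binary trees with 14 leaves have 14−1 = 13 internal nodes, so there are C_13 of them. So A = C_13 = 742900.
By the hook-length formula (or a Dyck-path bijection), SYT of shape 2×11 number C_11. So B = C_11 = 58786.
A − B = 742900 − 58786 = 684114.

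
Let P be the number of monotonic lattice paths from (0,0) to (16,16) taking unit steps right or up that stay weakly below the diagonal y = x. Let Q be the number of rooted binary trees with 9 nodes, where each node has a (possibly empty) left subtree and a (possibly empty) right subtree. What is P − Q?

Monotone paths in an n×n grid that stay weakly below the diagonal are counted by C_n; here n = 16. So P = C_16 = 35357670.
There are C_n binary search tree shapes on n keys; with n = 9 that is C_9. So Q = C_9 = 4862.
P − Q = 35357670 − 4862 = 35352808.

35352808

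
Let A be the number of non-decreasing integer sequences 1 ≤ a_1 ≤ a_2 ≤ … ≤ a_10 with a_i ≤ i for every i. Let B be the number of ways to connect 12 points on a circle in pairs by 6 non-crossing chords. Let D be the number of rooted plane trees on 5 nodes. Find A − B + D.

Such sub-staircase sequences of length n are counted by C_n; here n = 10. So A = C_10 = 16796.
Pairing 12 circle points by 6 non-crossing chords gives C_6 matchings. So B = C_6 = 132.
Rooted ordered (plane) trees on m nodes have m−1 edges and are counted by C_{m−1}; m = 5 gives C_4. So D = C_4 = 14.
A − B + D = 16796 − 132 + 14 = 16678.

16678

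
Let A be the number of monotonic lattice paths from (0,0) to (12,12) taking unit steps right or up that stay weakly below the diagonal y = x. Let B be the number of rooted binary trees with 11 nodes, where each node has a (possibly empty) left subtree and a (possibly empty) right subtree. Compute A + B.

Sub-diagonal monotone paths from (0,0) to (12,12) biject with Dyck paths of semilength 12, giving C_12. So A = C_12 = 208012.
Binary trees (left/right distinguished) on n nodes are counted by C_n; here n = 11. So B = C_11 = 58786.
A + B = 208012 + 58786 = 266798.

266798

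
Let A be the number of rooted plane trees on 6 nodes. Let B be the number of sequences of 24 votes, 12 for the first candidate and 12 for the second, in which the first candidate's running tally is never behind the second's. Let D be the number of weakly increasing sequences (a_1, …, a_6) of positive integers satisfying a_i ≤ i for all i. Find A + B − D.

207922

Rooted ordered (plane) trees on m nodes have m−1 edges and are counted by C_{m−1}; m = 6 gives C_5. So A = C_5 = 42.
Ballot sequences with n votes each where one side never trails are Dyck words, counted by C_n; here n = 12. So B = C_12 = 208012.
Such sub-staircase sequences of length n are counted by C_n; here n = 6. So D = C_6 = 132.
A + B − D = 42 + 208012 − 132 = 207922.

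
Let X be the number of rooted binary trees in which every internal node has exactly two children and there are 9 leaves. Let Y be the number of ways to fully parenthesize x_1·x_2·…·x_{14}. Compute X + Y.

744330

A full binary tree with L leaves has L−1 internal nodes and is counted by C_{L−1}; L = 9 gives C_8. So X = C_8 = 1430.
Parenthesizations of m factors correspond to full binary trees with m leaves, counted by C_{m−1}; m = 14 gives C_13. So Y = C_13 = 742900.
X + Y = 1430 + 742900 = 744330.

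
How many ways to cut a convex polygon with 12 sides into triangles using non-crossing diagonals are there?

The number of triangulations of a 12-gon is the Catalan number C_10 (index = sides − 2).
C_10 = C(20,10)/11 = 184756/11 = 16796.

16796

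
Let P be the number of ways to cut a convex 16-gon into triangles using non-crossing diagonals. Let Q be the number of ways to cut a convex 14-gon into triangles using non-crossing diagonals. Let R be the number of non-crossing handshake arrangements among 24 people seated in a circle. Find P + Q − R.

Triangulations of a convex m-gon are counted by C_{m−2}; with m = 16 this is C_14. So P = C_14 = 2674440.
Triangulations of a convex m-gon are counted by C_{m−2}; with m = 14 this is C_12. So Q = C_12 = 208012.
Non-crossing handshake pairings of 2n people are counted by C_n; 24 people gives n = 12. So R = C_12 = 208012.
P + Q − R = 2674440 + 208012 − 208012 = 2674440.

2674440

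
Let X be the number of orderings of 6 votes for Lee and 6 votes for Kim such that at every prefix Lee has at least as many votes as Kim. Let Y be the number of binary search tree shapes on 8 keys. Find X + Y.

Reading a vote for the leader as '(' and for the other as ')' turns such a sequence into a balanced string of 6 pairs, so the count is C_6. So X = C_6 = 132.
Binary trees (left/right distinguished) on n nodes are counted by C_n; here n = 8. So Y = C_8 = 1430.
X + Y = 132 + 1430 = 1562.

1562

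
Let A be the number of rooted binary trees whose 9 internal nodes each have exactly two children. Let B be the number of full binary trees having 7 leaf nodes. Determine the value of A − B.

Full binary trees with n internal nodes are counted by C_n; here n = 9. So A = C_9 = 4862.
Full binary trees with 7 leaves have 7−1 = 6 internal nodes, so there are C_6 of them. So B = C_6 = 132.
A − B = 4862 − 132 = 4730.

4730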